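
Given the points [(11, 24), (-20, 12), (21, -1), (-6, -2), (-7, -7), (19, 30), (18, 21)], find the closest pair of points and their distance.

Computing all pairwise distances among 7 points:

d((11, 24), (-20, 12)) = 33.2415
d((11, 24), (21, -1)) = 26.9258
d((11, 24), (-6, -2)) = 31.0644
d((11, 24), (-7, -7)) = 35.8469
d((11, 24), (19, 30)) = 10.0
d((11, 24), (18, 21)) = 7.6158
d((-20, 12), (21, -1)) = 43.0116
d((-20, 12), (-6, -2)) = 19.799
d((-20, 12), (-7, -7)) = 23.0217
d((-20, 12), (19, 30)) = 42.9535
d((-20, 12), (18, 21)) = 39.0512
d((21, -1), (-6, -2)) = 27.0185
d((21, -1), (-7, -7)) = 28.6356
d((21, -1), (19, 30)) = 31.0644
d((21, -1), (18, 21)) = 22.2036
d((-6, -2), (-7, -7)) = 5.099 <-- minimum
d((-6, -2), (19, 30)) = 40.6079
d((-6, -2), (18, 21)) = 33.2415
d((-7, -7), (19, 30)) = 45.2217
d((-7, -7), (18, 21)) = 37.5366
d((19, 30), (18, 21)) = 9.0554

Closest pair: (-6, -2) and (-7, -7) with distance 5.099

The closest pair is (-6, -2) and (-7, -7) with Euclidean distance 5.099. For 7 points, brute-force pairwise comparison is shown above. For large n, the divide-and-conquer algorithm (sort by x, recurse on halves, check the dividing strip) achieves O(n log n).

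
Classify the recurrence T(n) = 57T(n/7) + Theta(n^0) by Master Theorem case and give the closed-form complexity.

Master Theorem for T(n) = 57T(n/7) + O(n^0):

a = 57, b = 7, c = 0
log_b(a) = log_7(57) = 2.0777

Case 1: c = 0 < log_7(57) = 2.0777
T(n) = O(n^(log_7 57))

For T(n) = 57T(n/7) + O(n^0): log_7(57) = 2.0777. This is Case 1 of the Master Theorem (c < log_b(a), work dominated by leaves), giving O(n^(log_7 57)).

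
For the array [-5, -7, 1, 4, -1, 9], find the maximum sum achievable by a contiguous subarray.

Using Kadane's algorithm on [-5, -7, 1, 4, -1, 9]:

Scanning through the array:
Position 1 (value -7): max_ending_here = -7, max_so_far = -5
Position 2 (value 1): max_ending_here = 1, max_so_far = 1
Position 3 (value 4): max_ending_here = 5, max_so_far = 5
Position 4 (value -1): max_ending_here = 4, max_so_far = 5
Position 5 (value 9): max_ending_here = 13, max_so_far = 13

Maximum subarray: [1, 4, -1, 9]
Maximum sum: 13

The maximum subarray is [1, 4, -1, 9] with sum 13. This subarray runs from index 2 to index 5.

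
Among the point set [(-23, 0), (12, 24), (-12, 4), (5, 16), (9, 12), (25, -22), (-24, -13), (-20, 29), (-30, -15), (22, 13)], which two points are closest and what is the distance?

Computing all pairwise distances among 10 points:

d((-23, 0), (12, 24)) = 42.4382
d((-23, 0), (-12, 4)) = 11.7047
d((-23, 0), (5, 16)) = 32.249
d((-23, 0), (9, 12)) = 34.176
d((-23, 0), (25, -22)) = 52.8015
d((-23, 0), (-24, -13)) = 13.0384
d((-23, 0), (-20, 29)) = 29.1548
d((-23, 0), (-30, -15)) = 16.5529
d((-23, 0), (22, 13)) = 46.8402
d((12, 24), (-12, 4)) = 31.241
d((12, 24), (5, 16)) = 10.6301
d((12, 24), (9, 12)) = 12.3693
d((12, 24), (25, -22)) = 47.8017
d((12, 24), (-24, -13)) = 51.6236
d((12, 24), (-20, 29)) = 32.3883
d((12, 24), (-30, -15)) = 57.3149
d((12, 24), (22, 13)) = 14.8661
d((-12, 4), (5, 16)) = 20.8087
d((-12, 4), (9, 12)) = 22.4722
d((-12, 4), (25, -22)) = 45.2217
d((-12, 4), (-24, -13)) = 20.8087
d((-12, 4), (-20, 29)) = 26.2488
d((-12, 4), (-30, -15)) = 26.1725
d((-12, 4), (22, 13)) = 35.171
d((5, 16), (9, 12)) = 5.6569 <-- minimum
d((5, 16), (25, -22)) = 42.9418
d((5, 16), (-24, -13)) = 41.0122
d((5, 16), (-20, 29)) = 28.178
d((5, 16), (-30, -15)) = 46.7547
d((5, 16), (22, 13)) = 17.2627
d((9, 12), (25, -22)) = 37.5766
d((9, 12), (-24, -13)) = 41.4005
d((9, 12), (-20, 29)) = 33.6155
d((9, 12), (-30, -15)) = 47.4342
d((9, 12), (22, 13)) = 13.0384
d((25, -22), (-24, -13)) = 49.8197
d((25, -22), (-20, 29)) = 68.0147
d((25, -22), (-30, -15)) = 55.4437
d((25, -22), (22, 13)) = 35.1283
d((-24, -13), (-20, 29)) = 42.19
d((-24, -13), (-30, -15)) = 6.3246
d((-24, -13), (22, 13)) = 52.8394
d((-20, 29), (-30, -15)) = 45.1221
d((-20, 29), (22, 13)) = 44.9444
d((-30, -15), (22, 13)) = 59.0593

Closest pair: (5, 16) and (9, 12) with distance 5.6569

The closest pair is (5, 16) and (9, 12) with Euclidean distance 5.6569. For 10 points, brute-force pairwise comparison is shown above. For large n, the divide-and-conquer algorithm (sort by x, recurse on halves, check the dividing strip) achieves O(n log n).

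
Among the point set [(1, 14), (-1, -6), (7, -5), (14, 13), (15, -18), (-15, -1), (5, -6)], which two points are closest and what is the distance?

Computing all pairwise distances among 7 points:

d((1, 14), (-1, -6)) = 20.0998
d((1, 14), (7, -5)) = 19.9249
d((1, 14), (14, 13)) = 13.0384
d((1, 14), (15, -18)) = 34.9285
d((1, 14), (-15, -1)) = 21.9317
d((1, 14), (5, -6)) = 20.3961
d((-1, -6), (7, -5)) = 8.0623
d((-1, -6), (14, 13)) = 24.2074
d((-1, -6), (15, -18)) = 20.0
d((-1, -6), (-15, -1)) = 14.8661
d((-1, -6), (5, -6)) = 6.0
d((7, -5), (14, 13)) = 19.3132
d((7, -5), (15, -18)) = 15.2643
d((7, -5), (-15, -1)) = 22.3607
d((7, -5), (5, -6)) = 2.2361 <-- minimum
d((14, 13), (15, -18)) = 31.0161
d((14, 13), (-15, -1)) = 32.2025
d((14, 13), (5, -6)) = 21.0238
d((15, -18), (-15, -1)) = 34.4819
d((15, -18), (5, -6)) = 15.6205
d((-15, -1), (5, -6)) = 20.6155

Closest pair: (7, -5) and (5, -6) with distance 2.2361

The closest pair is (7, -5) and (5, -6) with Euclidean distance 2.2361. For 7 points, brute-force pairwise comparison is shown above. For large n, the divide-and-conquer algorithm (sort by x, recurse on halves, check the dividing strip) achieves O(n log n).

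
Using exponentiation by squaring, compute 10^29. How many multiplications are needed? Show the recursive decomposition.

Computing 10^29 by squaring (build up from 10^1; each line after the first costs one multiplication):

10^1 = 10
10^2 = (10^1)^2 = 10^2 = 100
10^3 = 10 * 10^2 = 10 * 100 = 1000
10^6 = (10^3)^2 = 1000^2 = 1000000
10^7 = 10 * 10^6 = 10 * 1000000 = 10000000
10^14 = (10^7)^2 = 10000000^2 = 100000000000000
10^28 = (10^14)^2 = 100000000000000^2 = 10000000000000000000000000000
10^29 = 10 * 10^28 = 10 * 10000000000000000000000000000 = 100000000000000000000000000000

Result: 100000000000000000000000000000
Multiplications needed: 7 (7 lines after 10^1)

10^29 = 100000000000000000000000000000. Using exponentiation by squaring, this requires 7 multiplications. The key idea: if the exponent is even, square the half-power; if odd, multiply by the base once.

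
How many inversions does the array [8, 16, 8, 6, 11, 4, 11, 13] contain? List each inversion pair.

Finding inversions in [8, 16, 8, 6, 11, 4, 11, 13]:

(0, 3): arr[0]=8 > arr[3]=6
(0, 5): arr[0]=8 > arr[5]=4
(1, 2): arr[1]=16 > arr[2]=8
(1, 3): arr[1]=16 > arr[3]=6
(1, 4): arr[1]=16 > arr[4]=11
(1, 5): arr[1]=16 > arr[5]=4
(1, 6): arr[1]=16 > arr[6]=11
(1, 7): arr[1]=16 > arr[7]=13
(2, 3): arr[2]=8 > arr[3]=6
(2, 5): arr[2]=8 > arr[5]=4
(3, 5): arr[3]=6 > arr[5]=4
(4, 5): arr[4]=11 > arr[5]=4

Total inversions: 12

The array has 12 inversion(s): (0,3), (0,5), (1,2), (1,3), (1,4), (1,5), (1,6), (1,7), (2,3), (2,5), (3,5), (4,5). Each pair (i,j) satisfies i < j and arr[i] > arr[j].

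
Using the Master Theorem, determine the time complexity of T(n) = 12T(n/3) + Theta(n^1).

Master Theorem for T(n) = 12T(n/3) + O(n^1):

a = 12, b = 3, c = 1
log_b(a) = log_3(12) = 2.2619

Case 1: c = 1 < log_3(12) = 2.2619
T(n) = O(n^(log_3 12))

For T(n) = 12T(n/3) + O(n^1): log_3(12) = 2.2619. This is Case 1 of the Master Theorem (c < log_b(a), work dominated by leaves), giving O(n^(log_3 12)).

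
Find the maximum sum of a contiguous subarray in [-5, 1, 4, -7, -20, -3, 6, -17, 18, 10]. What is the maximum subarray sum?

Using Kadane's algorithm on [-5, 1, 4, -7, -20, -3, 6, -17, 18, 10]:

Scanning through the array:
Position 1 (value 1): max_ending_here = 1, max_so_far = 1
Position 2 (value 4): max_ending_here = 5, max_so_far = 5
Position 3 (value -7): max_ending_here = -2, max_so_far = 5
Position 4 (value -20): max_ending_here = -20, max_so_far = 5
Position 5 (value -3): max_ending_here = -3, max_so_far = 5
Position 6 (value 6): max_ending_here = 6, max_so_far = 6
Position 7 (value -17): max_ending_here = -11, max_so_far = 6
Position 8 (value 18): max_ending_here = 18, max_so_far = 18
Position 9 (value 10): max_ending_here = 28, max_so_far = 28

Maximum subarray: [18, 10]
Maximum sum: 28

The maximum subarray is [18, 10] with sum 28. This subarray runs from index 8 to index 9.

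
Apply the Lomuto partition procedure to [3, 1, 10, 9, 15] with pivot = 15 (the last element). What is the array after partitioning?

Lomuto partition with pivot = 15:

Initial array: [3, 1, 10, 9, 15]

arr[0]=3 <= 15: swap with position 0, array becomes [3, 1, 10, 9, 15]
arr[1]=1 <= 15: swap with position 1, array becomes [3, 1, 10, 9, 15]
arr[2]=10 <= 15: swap with position 2, array becomes [3, 1, 10, 9, 15]
arr[3]=9 <= 15: swap with position 3, array becomes [3, 1, 10, 9, 15]

Place pivot at position 4: [3, 1, 10, 9, 15]
Pivot position: 4

After partitioning with pivot 15, the array becomes [3, 1, 10, 9, 15]. The pivot is placed at index 4. All elements to the left of the pivot are <= 15, and all elements to the right are > 15.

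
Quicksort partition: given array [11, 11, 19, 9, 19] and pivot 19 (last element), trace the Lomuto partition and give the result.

Lomuto partition with pivot = 19:

Initial array: [11, 11, 19, 9, 19]

arr[0]=11 <= 19: swap with position 0, array becomes [11, 11, 19, 9, 19]
arr[1]=11 <= 19: swap with position 1, array becomes [11, 11, 19, 9, 19]
arr[2]=19 <= 19: swap with position 2, array becomes [11, 11, 19, 9, 19]
arr[3]=9 <= 19: swap with position 3, array becomes [11, 11, 19, 9, 19]

Place pivot at position 4: [11, 11, 19, 9, 19]
Pivot position: 4

After partitioning with pivot 19, the array becomes [11, 11, 19, 9, 19]. The pivot is placed at index 4. All elements to the left of the pivot are <= 19, and all elements to the right are > 19.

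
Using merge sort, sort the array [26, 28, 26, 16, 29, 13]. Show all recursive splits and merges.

Merge sort trace:

Split: [26, 28, 26, 16, 29, 13] -> [26, 28, 26] and [16, 29, 13]
  Split: [26, 28, 26] -> [26] and [28, 26]
    Split: [28, 26] -> [28] and [26]
    Merge: [28] + [26] -> [26, 28]
  Merge: [26] + [26, 28] -> [26, 26, 28]
  Split: [16, 29, 13] -> [16] and [29, 13]
    Split: [29, 13] -> [29] and [13]
    Merge: [29] + [13] -> [13, 29]
  Merge: [16] + [13, 29] -> [13, 16, 29]
Merge: [26, 26, 28] + [13, 16, 29] -> [13, 16, 26, 26, 28, 29]

Final sorted array: [13, 16, 26, 26, 28, 29]

The merge sort proceeds by recursively splitting the array and merging sorted halves.
After all merges, the sorted array is [13, 16, 26, 26, 28, 29].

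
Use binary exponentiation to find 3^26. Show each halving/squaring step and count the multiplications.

Computing 3^26 by squaring (build up from 3^1; each line after the first costs one multiplication):

3^1 = 3
3^2 = (3^1)^2 = 3^2 = 9
3^3 = 3 * 3^2 = 3 * 9 = 27
3^6 = (3^3)^2 = 27^2 = 729
3^12 = (3^6)^2 = 729^2 = 531441
3^13 = 3 * 3^12 = 3 * 531441 = 1594323
3^26 = (3^13)^2 = 1594323^2 = 2541865828329

Result: 2541865828329
Multiplications needed: 6 (6 lines after 3^1)

3^26 = 2541865828329. Using exponentiation by squaring, this requires 6 multiplications. The key idea: if the exponent is even, square the half-power; if odd, multiply by the base once.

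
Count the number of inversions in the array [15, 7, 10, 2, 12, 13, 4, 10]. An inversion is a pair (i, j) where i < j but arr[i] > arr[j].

Finding inversions in [15, 7, 10, 2, 12, 13, 4, 10]:

(0, 1): arr[0]=15 > arr[1]=7
(0, 2): arr[0]=15 > arr[2]=10
(0, 3): arr[0]=15 > arr[3]=2
(0, 4): arr[0]=15 > arr[4]=12
(0, 5): arr[0]=15 > arr[5]=13
(0, 6): arr[0]=15 > arr[6]=4
(0, 7): arr[0]=15 > arr[7]=10
(1, 3): arr[1]=7 > arr[3]=2
(1, 6): arr[1]=7 > arr[6]=4
(2, 3): arr[2]=10 > arr[3]=2
(2, 6): arr[2]=10 > arr[6]=4
(4, 6): arr[4]=12 > arr[6]=4
(4, 7): arr[4]=12 > arr[7]=10
(5, 6): arr[5]=13 > arr[6]=4
(5, 7): arr[5]=13 > arr[7]=10

Total inversions: 15

The array has 15 inversion(s): (0,1), (0,2), (0,3), (0,4), (0,5), (0,6), (0,7), (1,3), (1,6), (2,3), (2,6), (4,6), (4,7), (5,6), (5,7). Each pair (i,j) satisfies i < j and arr[i] > arr[j].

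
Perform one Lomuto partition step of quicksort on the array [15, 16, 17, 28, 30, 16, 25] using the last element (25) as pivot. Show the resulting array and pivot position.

Lomuto partition with pivot = 25:

Initial array: [15, 16, 17, 28, 30, 16, 25]

arr[0]=15 <= 25: swap with position 0, array becomes [15, 16, 17, 28, 30, 16, 25]
arr[1]=16 <= 25: swap with position 1, array becomes [15, 16, 17, 28, 30, 16, 25]
arr[2]=17 <= 25: swap with position 2, array becomes [15, 16, 17, 28, 30, 16, 25]
arr[3]=28 > 25: no swap
arr[4]=30 > 25: no swap
arr[5]=16 <= 25: swap with position 3, array becomes [15, 16, 17, 16, 30, 28, 25]

Place pivot at position 4: [15, 16, 17, 16, 25, 28, 30]
Pivot position: 4

After partitioning with pivot 25, the array becomes [15, 16, 17, 16, 25, 28, 30]. The pivot is placed at index 4. All elements to the left of the pivot are <= 25, and all elements to the right are > 25.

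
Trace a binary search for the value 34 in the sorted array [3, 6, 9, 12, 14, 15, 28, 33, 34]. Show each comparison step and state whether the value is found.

Binary search for 34 in [3, 6, 9, 12, 14, 15, 28, 33, 34]:

lo=0, hi=8, mid=4, arr[mid]=14 -> 14 < 34, search right half
lo=5, hi=8, mid=6, arr[mid]=28 -> 28 < 34, search right half
lo=7, hi=8, mid=7, arr[mid]=33 -> 33 < 34, search right half
lo=8, hi=8, mid=8, arr[mid]=34 -> Found target at index 8!

Binary search finds 34 at index 8 after 4 comparisons. The search repeatedly halves the search space by comparing with the middle element.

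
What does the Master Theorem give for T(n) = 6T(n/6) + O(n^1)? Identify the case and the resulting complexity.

Master Theorem for T(n) = 6T(n/6) + O(n^1):

a = 6, b = 6, c = 1
log_b(a) = log_6(6) = 1.0000

Case 2: c = 1 = log_6(6) = 1.0000
T(n) = O(n^1 log n) = O(n log n)

For T(n) = 6T(n/6) + O(n^1): log_6(6) = 1.0000. This is Case 2 of the Master Theorem (c = log_b(a), equal work at all levels), giving O(n log n).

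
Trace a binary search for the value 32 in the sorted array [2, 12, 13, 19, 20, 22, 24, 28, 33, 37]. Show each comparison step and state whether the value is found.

Binary search for 32 in [2, 12, 13, 19, 20, 22, 24, 28, 33, 37]:

lo=0, hi=9, mid=4, arr[mid]=20 -> 20 < 32, search right half
lo=5, hi=9, mid=7, arr[mid]=28 -> 28 < 32, search right half
lo=8, hi=9, mid=8, arr[mid]=33 -> 33 > 32, search left half
lo=8 > hi=7, target 32 not found

Binary search determines that 32 is not in the array after 3 comparisons. The search space was exhausted without finding the target.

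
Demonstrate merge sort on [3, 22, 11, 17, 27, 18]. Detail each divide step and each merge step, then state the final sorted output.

Merge sort trace:

Split: [3, 22, 11, 17, 27, 18] -> [3, 22, 11] and [17, 27, 18]
  Split: [3, 22, 11] -> [3] and [22, 11]
    Split: [22, 11] -> [22] and [11]
    Merge: [22] + [11] -> [11, 22]
  Merge: [3] + [11, 22] -> [3, 11, 22]
  Split: [17, 27, 18] -> [17] and [27, 18]
    Split: [27, 18] -> [27] and [18]
    Merge: [27] + [18] -> [18, 27]
  Merge: [17] + [18, 27] -> [17, 18, 27]
Merge: [3, 11, 22] + [17, 18, 27] -> [3, 11, 17, 18, 22, 27]

Final sorted array: [3, 11, 17, 18, 22, 27]

The merge sort proceeds by recursively splitting the array and merging sorted halves.
After all merges, the sorted array is [3, 11, 17, 18, 22, 27].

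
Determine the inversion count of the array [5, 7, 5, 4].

Finding inversions in [5, 7, 5, 4]:

(0, 3): arr[0]=5 > arr[3]=4
(1, 2): arr[1]=7 > arr[2]=5
(1, 3): arr[1]=7 > arr[3]=4
(2, 3): arr[2]=5 > arr[3]=4

Total inversions: 4

The array has 4 inversion(s): (0,3), (1,2), (1,3), (2,3). Each pair (i,j) satisfies i < j and arr[i] > arr[j].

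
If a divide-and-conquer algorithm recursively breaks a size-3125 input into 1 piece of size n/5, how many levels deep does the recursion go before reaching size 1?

For divide and conquer with division factor 5:

Problem sizes at each level:
Level 0: 3125
Level 1: 625
Level 2: 125
Level 3: 25
Level 4: 5
Level 5: 1

The root is level 0 and the size-1 base case is level 5 (the tree spans levels 0 through 5, i.e. 6 levels counting the root), so the depth is the number of divisions: log_5(3125) = 5

The recursion tree depth is log_5(3125) = 5. At each level, the problem size is divided by 5, so it takes 5 divisions to reduce to a base case of size 1. The algorithm makes 1 recursive call at each level.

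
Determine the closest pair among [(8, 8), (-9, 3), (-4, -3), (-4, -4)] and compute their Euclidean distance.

Computing all pairwise distances among 4 points:

d((8, 8), (-9, 3)) = 17.72
d((8, 8), (-4, -3)) = 16.2788
d((8, 8), (-4, -4)) = 16.9706
d((-9, 3), (-4, -3)) = 7.8102
d((-9, 3), (-4, -4)) = 8.6023
d((-4, -3), (-4, -4)) = 1.0 <-- minimum

Closest pair: (-4, -3) and (-4, -4) with distance 1.0

The closest pair is (-4, -3) and (-4, -4) with Euclidean distance 1.0. For 4 points, brute-force pairwise comparison is shown above. For large n, the divide-and-conquer algorithm (sort by x, recurse on halves, check the dividing strip) achieves O(n log n).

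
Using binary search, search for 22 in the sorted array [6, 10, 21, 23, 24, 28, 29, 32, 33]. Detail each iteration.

Binary search for 22 in [6, 10, 21, 23, 24, 28, 29, 32, 33]:

lo=0, hi=8, mid=4, arr[mid]=24 -> 24 > 22, search left half
lo=0, hi=3, mid=1, arr[mid]=10 -> 10 < 22, search right half
lo=2, hi=3, mid=2, arr[mid]=21 -> 21 < 22, search right half
lo=3, hi=3, mid=3, arr[mid]=23 -> 23 > 22, search left half
lo=3 > hi=2, target 22 not found

Binary search determines that 22 is not in the array after 4 comparisons. The search space was exhausted without finding the target.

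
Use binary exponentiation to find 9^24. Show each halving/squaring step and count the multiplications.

Computing 9^24 by squaring (build up from 9^1; each line after the first costs one multiplication):

9^1 = 9
9^2 = (9^1)^2 = 9^2 = 81
9^3 = 9 * 9^2 = 9 * 81 = 729
9^6 = (9^3)^2 = 729^2 = 531441
9^12 = (9^6)^2 = 531441^2 = 282429536481
9^24 = (9^12)^2 = 282429536481^2 = 79766443076872509863361

Result: 79766443076872509863361
Multiplications needed: 5 (5 lines after 9^1)

9^24 = 79766443076872509863361. Using exponentiation by squaring, this requires 5 multiplications. The key idea: if the exponent is even, square the half-power; if odd, multiply by the base once.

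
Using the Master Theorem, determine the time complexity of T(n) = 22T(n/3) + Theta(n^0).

Master Theorem for T(n) = 22T(n/3) + O(n^0):

a = 22, b = 3, c = 0
log_b(a) = log_3(22) = 2.8136

Case 1: c = 0 < log_3(22) = 2.8136
T(n) = O(n^(log_3 22))

For T(n) = 22T(n/3) + O(n^0): log_3(22) = 2.8136. This is Case 1 of the Master Theorem (c < log_b(a), work dominated by leaves), giving O(n^(log_3 22)).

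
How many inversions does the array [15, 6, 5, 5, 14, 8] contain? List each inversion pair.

Finding inversions in [15, 6, 5, 5, 14, 8]:

(0, 1): arr[0]=15 > arr[1]=6
(0, 2): arr[0]=15 > arr[2]=5
(0, 3): arr[0]=15 > arr[3]=5
(0, 4): arr[0]=15 > arr[4]=14
(0, 5): arr[0]=15 > arr[5]=8
(1, 2): arr[1]=6 > arr[2]=5
(1, 3): arr[1]=6 > arr[3]=5
(4, 5): arr[4]=14 > arr[5]=8

Total inversions: 8

The array has 8 inversion(s): (0,1), (0,2), (0,3), (0,4), (0,5), (1,2), (1,3), (4,5). Each pair (i,j) satisfies i < j and arr[i] > arr[j].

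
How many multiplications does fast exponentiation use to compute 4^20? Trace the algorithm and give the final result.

Computing 4^20 by squaring (build up from 4^1; each line after the first costs one multiplication):

4^1 = 4
4^2 = (4^1)^2 = 4^2 = 16
4^4 = (4^2)^2 = 16^2 = 256
4^5 = 4 * 4^4 = 4 * 256 = 1024
4^10 = (4^5)^2 = 1024^2 = 1048576
4^20 = (4^10)^2 = 1048576^2 = 1099511627776

Result: 1099511627776
Multiplications needed: 5 (5 lines after 4^1)

4^20 = 1099511627776. Using exponentiation by squaring, this requires 5 multiplications. The key idea: if the exponent is even, square the half-power; if odd, multiply by the base once.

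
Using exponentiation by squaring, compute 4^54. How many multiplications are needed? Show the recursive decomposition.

Computing 4^54 by squaring (build up from 4^1; each line after the first costs one multiplication):

4^1 = 4
4^2 = (4^1)^2 = 4^2 = 16
4^3 = 4 * 4^2 = 4 * 16 = 64
4^6 = (4^3)^2 = 64^2 = 4096
4^12 = (4^6)^2 = 4096^2 = 16777216
4^13 = 4 * 4^12 = 4 * 16777216 = 67108864
4^26 = (4^13)^2 = 67108864^2 = 4503599627370496
4^27 = 4 * 4^26 = 4 * 4503599627370496 = 18014398509481984
4^54 = (4^27)^2 = 18014398509481984^2 = 324518553658426726783156020576256

Result: 324518553658426726783156020576256
Multiplications needed: 8 (8 lines after 4^1)

4^54 = 324518553658426726783156020576256. Using exponentiation by squaring, this requires 8 multiplications. The key idea: if the exponent is even, square the half-power; if odd, multiply by the base once.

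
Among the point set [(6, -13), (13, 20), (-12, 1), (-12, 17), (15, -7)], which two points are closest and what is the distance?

Computing all pairwise distances among 5 points:

d((6, -13), (13, 20)) = 33.7343
d((6, -13), (-12, 1)) = 22.8035
d((6, -13), (-12, 17)) = 34.9857
d((6, -13), (15, -7)) = 10.8167 <-- minimum
d((13, 20), (-12, 1)) = 31.4006
d((13, 20), (-12, 17)) = 25.1794
d((13, 20), (15, -7)) = 27.074
d((-12, 1), (-12, 17)) = 16.0
d((-12, 1), (15, -7)) = 28.1603
d((-12, 17), (15, -7)) = 36.1248

Closest pair: (6, -13) and (15, -7) with distance 10.8167

The closest pair is (6, -13) and (15, -7) with Euclidean distance 10.8167. For 5 points, brute-force pairwise comparison is shown above. For large n, the divide-and-conquer algorithm (sort by x, recurse on halves, check the dividing strip) achieves O(n log n).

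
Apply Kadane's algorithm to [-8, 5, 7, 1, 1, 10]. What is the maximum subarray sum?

Using Kadane's algorithm on [-8, 5, 7, 1, 1, 10]:

Scanning through the array:
Position 1 (value 5): max_ending_here = 5, max_so_far = 5
Position 2 (value 7): max_ending_here = 12, max_so_far = 12
Position 3 (value 1): max_ending_here = 13, max_so_far = 13
Position 4 (value 1): max_ending_here = 14, max_so_far = 14
Position 5 (value 10): max_ending_here = 24, max_so_far = 24

Maximum subarray: [5, 7, 1, 1, 10]
Maximum sum: 24

The maximum subarray is [5, 7, 1, 1, 10] with sum 24. This subarray runs from index 1 to index 5.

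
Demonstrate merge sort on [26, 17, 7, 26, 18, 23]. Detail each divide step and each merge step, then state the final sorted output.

Merge sort trace:

Split: [26, 17, 7, 26, 18, 23] -> [26, 17, 7] and [26, 18, 23]
  Split: [26, 17, 7] -> [26] and [17, 7]
    Split: [17, 7] -> [17] and [7]
    Merge: [17] + [7] -> [7, 17]
  Merge: [26] + [7, 17] -> [7, 17, 26]
  Split: [26, 18, 23] -> [26] and [18, 23]
    Split: [18, 23] -> [18] and [23]
    Merge: [18] + [23] -> [18, 23]
  Merge: [26] + [18, 23] -> [18, 23, 26]
Merge: [7, 17, 26] + [18, 23, 26] -> [7, 17, 18, 23, 26, 26]

Final sorted array: [7, 17, 18, 23, 26, 26]

The merge sort proceeds by recursively splitting the array and merging sorted halves.
After all merges, the sorted array is [7, 17, 18, 23, 26, 26].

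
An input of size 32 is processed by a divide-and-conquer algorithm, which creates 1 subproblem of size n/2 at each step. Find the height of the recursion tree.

For divide and conquer with division factor 2:

Problem sizes at each level:
Level 0: 32
Level 1: 16
Level 2: 8
Level 3: 4
Level 4: 2
Level 5: 1

The root is level 0 and the size-1 base case is level 5 (the tree spans levels 0 through 5, i.e. 6 levels counting the root), so the depth is the number of divisions: log_2(32) = 5

The recursion tree depth is log_2(32) = 5. At each level, the problem size is divided by 2, so it takes 5 divisions to reduce to a base case of size 1. The algorithm makes 1 recursive call at each level.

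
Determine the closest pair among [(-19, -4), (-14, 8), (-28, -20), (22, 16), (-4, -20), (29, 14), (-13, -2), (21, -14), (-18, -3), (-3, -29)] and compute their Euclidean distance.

Computing all pairwise distances among 10 points:

d((-19, -4), (-14, 8)) = 13.0
d((-19, -4), (-28, -20)) = 18.3576
d((-19, -4), (22, 16)) = 45.618
d((-19, -4), (-4, -20)) = 21.9317
d((-19, -4), (29, 14)) = 51.264
d((-19, -4), (-13, -2)) = 6.3246
d((-19, -4), (21, -14)) = 41.2311
d((-19, -4), (-18, -3)) = 1.4142 <-- minimum
d((-19, -4), (-3, -29)) = 29.6816
d((-14, 8), (-28, -20)) = 31.305
d((-14, 8), (22, 16)) = 36.8782
d((-14, 8), (-4, -20)) = 29.7321
d((-14, 8), (29, 14)) = 43.4166
d((-14, 8), (-13, -2)) = 10.0499
d((-14, 8), (21, -14)) = 41.3401
d((-14, 8), (-18, -3)) = 11.7047
d((-14, 8), (-3, -29)) = 38.6005
d((-28, -20), (22, 16)) = 61.6117
d((-28, -20), (-4, -20)) = 24.0
d((-28, -20), (29, 14)) = 66.3702
d((-28, -20), (-13, -2)) = 23.4307
d((-28, -20), (21, -14)) = 49.366
d((-28, -20), (-18, -3)) = 19.7231
d((-28, -20), (-3, -29)) = 26.5707
d((22, 16), (-4, -20)) = 44.4072
d((22, 16), (29, 14)) = 7.2801
d((22, 16), (-13, -2)) = 39.3573
d((22, 16), (21, -14)) = 30.0167
d((22, 16), (-18, -3)) = 44.2832
d((22, 16), (-3, -29)) = 51.4782
d((-4, -20), (29, 14)) = 47.3814
d((-4, -20), (-13, -2)) = 20.1246
d((-4, -20), (21, -14)) = 25.7099
d((-4, -20), (-18, -3)) = 22.0227
d((-4, -20), (-3, -29)) = 9.0554
d((29, 14), (-13, -2)) = 44.9444
d((29, 14), (21, -14)) = 29.1204
d((29, 14), (-18, -3)) = 49.98
d((29, 14), (-3, -29)) = 53.6004
d((-13, -2), (21, -14)) = 36.0555
d((-13, -2), (-18, -3)) = 5.099
d((-13, -2), (-3, -29)) = 28.7924
d((21, -14), (-18, -3)) = 40.5216
d((21, -14), (-3, -29)) = 28.3019
d((-18, -3), (-3, -29)) = 30.0167

Closest pair: (-19, -4) and (-18, -3) with distance 1.4142

The closest pair is (-19, -4) and (-18, -3) with Euclidean distance 1.4142. For 10 points, brute-force pairwise comparison is shown above. For large n, the divide-and-conquer algorithm (sort by x, recurse on halves, check the dividing strip) achieves O(n log n).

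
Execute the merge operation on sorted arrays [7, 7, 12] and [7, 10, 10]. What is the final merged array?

Merging process:

Compare 7 vs 7: take 7 from left. Merged: [7]
Compare 7 vs 7: take 7 from left. Merged: [7, 7]
Compare 12 vs 7: take 7 from right. Merged: [7, 7, 7]
Compare 12 vs 10: take 10 from right. Merged: [7, 7, 7, 10]
Compare 12 vs 10: take 10 from right. Merged: [7, 7, 7, 10, 10]
Append remaining from left: [12]. Merged: [7, 7, 7, 10, 10, 12]

Final merged array: [7, 7, 7, 10, 10, 12]
Total comparisons: 5

The merged array is [7, 7, 7, 10, 10, 12], requiring 5 comparisons. The merge step runs in O(n) time where n is the total number of elements.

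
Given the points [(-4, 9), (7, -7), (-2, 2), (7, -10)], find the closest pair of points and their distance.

Computing all pairwise distances among 4 points:

d((-4, 9), (7, -7)) = 19.4165
d((-4, 9), (-2, 2)) = 7.2801
d((-4, 9), (7, -10)) = 21.9545
d((7, -7), (-2, 2)) = 12.7279
d((7, -7), (7, -10)) = 3.0 <-- minimum
d((-2, 2), (7, -10)) = 15.0

Closest pair: (7, -7) and (7, -10) with distance 3.0

The closest pair is (7, -7) and (7, -10) with Euclidean distance 3.0. For 4 points, brute-force pairwise comparison is shown above. For large n, the divide-and-conquer algorithm (sort by x, recurse on halves, check the dividing strip) achieves O(n log n).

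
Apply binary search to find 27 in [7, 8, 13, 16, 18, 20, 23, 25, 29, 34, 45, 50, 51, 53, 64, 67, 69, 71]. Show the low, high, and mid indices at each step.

Binary search for 27 in [7, 8, 13, 16, 18, 20, 23, 25, 29, 34, 45, 50, 51, 53, 64, 67, 69, 71]:

lo=0, hi=17, mid=8, arr[mid]=29 -> 29 > 27, search left half
lo=0, hi=7, mid=3, arr[mid]=16 -> 16 < 27, search right half
lo=4, hi=7, mid=5, arr[mid]=20 -> 20 < 27, search right half
lo=6, hi=7, mid=6, arr[mid]=23 -> 23 < 27, search right half
lo=7, hi=7, mid=7, arr[mid]=25 -> 25 < 27, search right half
lo=8 > hi=7, target 27 not found

Binary search determines that 27 is not in the array after 5 comparisons. The search space was exhausted without finding the target.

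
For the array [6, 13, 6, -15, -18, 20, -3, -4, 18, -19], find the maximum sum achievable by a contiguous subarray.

Using Kadane's algorithm on [6, 13, 6, -15, -18, 20, -3, -4, 18, -19]:

Scanning through the array:
Position 1 (value 13): max_ending_here = 19, max_so_far = 19
Position 2 (value 6): max_ending_here = 25, max_so_far = 25
Position 3 (value -15): max_ending_here = 10, max_so_far = 25
Position 4 (value -18): max_ending_here = -8, max_so_far = 25
Position 5 (value 20): max_ending_here = 20, max_so_far = 25
Position 6 (value -3): max_ending_here = 17, max_so_far = 25
Position 7 (value -4): max_ending_here = 13, max_so_far = 25
Position 8 (value 18): max_ending_here = 31, max_so_far = 31
Position 9 (value -19): max_ending_here = 12, max_so_far = 31

Maximum subarray: [20, -3, -4, 18]
Maximum sum: 31

The maximum subarray is [20, -3, -4, 18] with sum 31. This subarray runs from index 5 to index 8.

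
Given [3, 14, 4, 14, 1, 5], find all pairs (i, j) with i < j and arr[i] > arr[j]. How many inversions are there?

Finding inversions in [3, 14, 4, 14, 1, 5]:

(0, 4): arr[0]=3 > arr[4]=1
(1, 2): arr[1]=14 > arr[2]=4
(1, 4): arr[1]=14 > arr[4]=1
(1, 5): arr[1]=14 > arr[5]=5
(2, 4): arr[2]=4 > arr[4]=1
(3, 4): arr[3]=14 > arr[4]=1
(3, 5): arr[3]=14 > arr[5]=5

Total inversions: 7

The array has 7 inversion(s): (0,4), (1,2), (1,4), (1,5), (2,4), (3,4), (3,5). Each pair (i,j) satisfies i < j and arr[i] > arr[j].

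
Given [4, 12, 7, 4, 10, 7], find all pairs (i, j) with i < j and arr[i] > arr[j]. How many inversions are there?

Finding inversions in [4, 12, 7, 4, 10, 7]:

(1, 2): arr[1]=12 > arr[2]=7
(1, 3): arr[1]=12 > arr[3]=4
(1, 4): arr[1]=12 > arr[4]=10
(1, 5): arr[1]=12 > arr[5]=7
(2, 3): arr[2]=7 > arr[3]=4
(4, 5): arr[4]=10 > arr[5]=7

Total inversions: 6

The array has 6 inversion(s): (1,2), (1,3), (1,4), (1,5), (2,3), (4,5). Each pair (i,j) satisfies i < j and arr[i] > arr[j].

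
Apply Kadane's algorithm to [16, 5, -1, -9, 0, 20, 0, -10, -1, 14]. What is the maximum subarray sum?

Using Kadane's algorithm on [16, 5, -1, -9, 0, 20, 0, -10, -1, 14]:

Scanning through the array:
Position 1 (value 5): max_ending_here = 21, max_so_far = 21
Position 2 (value -1): max_ending_here = 20, max_so_far = 21
Position 3 (value -9): max_ending_here = 11, max_so_far = 21
Position 4 (value 0): max_ending_here = 11, max_so_far = 21
Position 5 (value 20): max_ending_here = 31, max_so_far = 31
Position 6 (value 0): max_ending_here = 31, max_so_far = 31
Position 7 (value -10): max_ending_here = 21, max_so_far = 31
Position 8 (value -1): max_ending_here = 20, max_so_far = 31
Position 9 (value 14): max_ending_here = 34, max_so_far = 34

Maximum subarray: [16, 5, -1, -9, 0, 20, 0, -10, -1, 14]
Maximum sum: 34

The maximum subarray is [16, 5, -1, -9, 0, 20, 0, -10, -1, 14] with sum 34. This subarray runs from index 0 to index 9.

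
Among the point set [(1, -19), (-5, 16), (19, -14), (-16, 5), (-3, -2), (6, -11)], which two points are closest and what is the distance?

Computing all pairwise distances among 6 points:

d((1, -19), (-5, 16)) = 35.5106
d((1, -19), (19, -14)) = 18.6815
d((1, -19), (-16, 5)) = 29.4109
d((1, -19), (-3, -2)) = 17.4642
d((1, -19), (6, -11)) = 9.434 <-- minimum
d((-5, 16), (19, -14)) = 38.4187
d((-5, 16), (-16, 5)) = 15.5563
d((-5, 16), (-3, -2)) = 18.1108
d((-5, 16), (6, -11)) = 29.1548
d((19, -14), (-16, 5)) = 39.8246
d((19, -14), (-3, -2)) = 25.0599
d((19, -14), (6, -11)) = 13.3417
d((-16, 5), (-3, -2)) = 14.7648
d((-16, 5), (6, -11)) = 27.2029
d((-3, -2), (6, -11)) = 12.7279

Closest pair: (1, -19) and (6, -11) with distance 9.434

The closest pair is (1, -19) and (6, -11) with Euclidean distance 9.434. For 6 points, brute-force pairwise comparison is shown above. For large n, the divide-and-conquer algorithm (sort by x, recurse on halves, check the dividing strip) achieves O(n log n).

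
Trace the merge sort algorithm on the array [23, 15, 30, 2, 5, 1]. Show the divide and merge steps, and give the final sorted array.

Merge sort trace:

Split: [23, 15, 30, 2, 5, 1] -> [23, 15, 30] and [2, 5, 1]
  Split: [23, 15, 30] -> [23] and [15, 30]
    Split: [15, 30] -> [15] and [30]
    Merge: [15] + [30] -> [15, 30]
  Merge: [23] + [15, 30] -> [15, 23, 30]
  Split: [2, 5, 1] -> [2] and [5, 1]
    Split: [5, 1] -> [5] and [1]
    Merge: [5] + [1] -> [1, 5]
  Merge: [2] + [1, 5] -> [1, 2, 5]
Merge: [15, 23, 30] + [1, 2, 5] -> [1, 2, 5, 15, 23, 30]

Final sorted array: [1, 2, 5, 15, 23, 30]

The merge sort proceeds by recursively splitting the array and merging sorted halves.
After all merges, the sorted array is [1, 2, 5, 15, 23, 30].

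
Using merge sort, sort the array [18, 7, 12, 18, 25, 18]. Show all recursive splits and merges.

Merge sort trace:

Split: [18, 7, 12, 18, 25, 18] -> [18, 7, 12] and [18, 25, 18]
  Split: [18, 7, 12] -> [18] and [7, 12]
    Split: [7, 12] -> [7] and [12]
    Merge: [7] + [12] -> [7, 12]
  Merge: [18] + [7, 12] -> [7, 12, 18]
  Split: [18, 25, 18] -> [18] and [25, 18]
    Split: [25, 18] -> [25] and [18]
    Merge: [25] + [18] -> [18, 25]
  Merge: [18] + [18, 25] -> [18, 18, 25]
Merge: [7, 12, 18] + [18, 18, 25] -> [7, 12, 18, 18, 18, 25]

Final sorted array: [7, 12, 18, 18, 18, 25]

The merge sort proceeds by recursively splitting the array and merging sorted halves.
After all merges, the sorted array is [7, 12, 18, 18, 18, 25].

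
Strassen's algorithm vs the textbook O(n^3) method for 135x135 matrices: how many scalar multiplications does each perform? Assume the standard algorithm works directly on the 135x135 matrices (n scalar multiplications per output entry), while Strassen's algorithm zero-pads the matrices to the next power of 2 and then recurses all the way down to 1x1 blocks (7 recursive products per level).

Matrix multiplication for 135x135 matrices:

Strassen's algorithm requires power-of-2 dimensions. Pad 135x135 to 256x256 (next power of 2).

Standard algorithm: 135^3 = 2460375 multiplications
Strassen's algorithm: 7^(log2(256)) = 7^8 = 5764801 multiplications
Difference: 2460375 - 5764801 = -3304426 (Strassen uses MORE here due to padding overhead — for small or just-over-power-of-2 n, padding can outweigh the per-level savings)

Standard: 2460375 multiplications (135^3). Strassen: 5764801 multiplications (7^8, after padding to 256x256). Strassen reduces 8 recursive multiplications to 7 at each level.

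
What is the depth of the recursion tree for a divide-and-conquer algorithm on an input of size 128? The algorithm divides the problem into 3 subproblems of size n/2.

For divide and conquer with division factor 2:

Problem sizes at each level:
Level 0: 128
Level 1: 64
Level 2: 32
Level 3: 16
Level 4: 8
Level 5: 4
Level 6: 2
Level 7: 1

The root is level 0 and the size-1 base case is level 7 (the tree spans levels 0 through 7, i.e. 8 levels counting the root), so the depth is the number of divisions: log_2(128) = 7

The recursion tree depth is log_2(128) = 7. At each level, the problem size is divided by 2, so it takes 7 divisions to reduce to a base case of size 1. The algorithm makes 3 recursive calls at each level.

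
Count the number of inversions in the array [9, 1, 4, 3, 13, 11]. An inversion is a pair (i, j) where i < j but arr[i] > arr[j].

Finding inversions in [9, 1, 4, 3, 13, 11]:

(0, 1): arr[0]=9 > arr[1]=1
(0, 2): arr[0]=9 > arr[2]=4
(0, 3): arr[0]=9 > arr[3]=3
(2, 3): arr[2]=4 > arr[3]=3
(4, 5): arr[4]=13 > arr[5]=11

Total inversions: 5

The array has 5 inversion(s): (0,1), (0,2), (0,3), (2,3), (4,5). Each pair (i,j) satisfies i < j and arr[i] > arr[j].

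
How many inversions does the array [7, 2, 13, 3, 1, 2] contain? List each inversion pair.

Finding inversions in [7, 2, 13, 3, 1, 2]:

(0, 1): arr[0]=7 > arr[1]=2
(0, 3): arr[0]=7 > arr[3]=3
(0, 4): arr[0]=7 > arr[4]=1
(0, 5): arr[0]=7 > arr[5]=2
(1, 4): arr[1]=2 > arr[4]=1
(2, 3): arr[2]=13 > arr[3]=3
(2, 4): arr[2]=13 > arr[4]=1
(2, 5): arr[2]=13 > arr[5]=2
(3, 4): arr[3]=3 > arr[4]=1
(3, 5): arr[3]=3 > arr[5]=2

Total inversions: 10

The array has 10 inversion(s): (0,1), (0,3), (0,4), (0,5), (1,4), (2,3), (2,4), (2,5), (3,4), (3,5). Each pair (i,j) satisfies i < j and arr[i] > arr[j].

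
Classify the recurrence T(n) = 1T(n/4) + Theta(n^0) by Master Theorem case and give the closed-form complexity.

Master Theorem for T(n) = 1T(n/4) + O(n^0):

a = 1, b = 4, c = 0
log_b(a) = log_4(1) = 0.0000

Case 2: c = 0 = log_4(1) = 0.0000
T(n) = O(n^0 log n) = O(log n)

For T(n) = 1T(n/4) + O(n^0): log_4(1) = 0.0000. This is Case 2 of the Master Theorem (c = log_b(a), equal work at all levels), giving O(log n).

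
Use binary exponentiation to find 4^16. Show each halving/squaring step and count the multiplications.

Computing 4^16 by squaring (build up from 4^1; each line after the first costs one multiplication):

4^1 = 4
4^2 = (4^1)^2 = 4^2 = 16
4^4 = (4^2)^2 = 16^2 = 256
4^8 = (4^4)^2 = 256^2 = 65536
4^16 = (4^8)^2 = 65536^2 = 4294967296

Result: 4294967296
Multiplications needed: 4 (4 lines after 4^1)

4^16 = 4294967296. Using exponentiation by squaring, this requires 4 multiplications. The key idea: if the exponent is even, square the half-power; if odd, multiply by the base once.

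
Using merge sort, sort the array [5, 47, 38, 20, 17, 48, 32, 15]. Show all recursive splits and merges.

Merge sort trace:

Split: [5, 47, 38, 20, 17, 48, 32, 15] -> [5, 47, 38, 20] and [17, 48, 32, 15]
  Split: [5, 47, 38, 20] -> [5, 47] and [38, 20]
    Split: [5, 47] -> [5] and [47]
    Merge: [5] + [47] -> [5, 47]
    Split: [38, 20] -> [38] and [20]
    Merge: [38] + [20] -> [20, 38]
  Merge: [5, 47] + [20, 38] -> [5, 20, 38, 47]
  Split: [17, 48, 32, 15] -> [17, 48] and [32, 15]
    Split: [17, 48] -> [17] and [48]
    Merge: [17] + [48] -> [17, 48]
    Split: [32, 15] -> [32] and [15]
    Merge: [32] + [15] -> [15, 32]
  Merge: [17, 48] + [15, 32] -> [15, 17, 32, 48]
Merge: [5, 20, 38, 47] + [15, 17, 32, 48] -> [5, 15, 17, 20, 32, 38, 47, 48]

Final sorted array: [5, 15, 17, 20, 32, 38, 47, 48]

The merge sort proceeds by recursively splitting the array and merging sorted halves.
After all merges, the sorted array is [5, 15, 17, 20, 32, 38, 47, 48].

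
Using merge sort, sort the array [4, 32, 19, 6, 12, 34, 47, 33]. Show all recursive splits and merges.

Merge sort trace:

Split: [4, 32, 19, 6, 12, 34, 47, 33] -> [4, 32, 19, 6] and [12, 34, 47, 33]
  Split: [4, 32, 19, 6] -> [4, 32] and [19, 6]
    Split: [4, 32] -> [4] and [32]
    Merge: [4] + [32] -> [4, 32]
    Split: [19, 6] -> [19] and [6]
    Merge: [19] + [6] -> [6, 19]
  Merge: [4, 32] + [6, 19] -> [4, 6, 19, 32]
  Split: [12, 34, 47, 33] -> [12, 34] and [47, 33]
    Split: [12, 34] -> [12] and [34]
    Merge: [12] + [34] -> [12, 34]
    Split: [47, 33] -> [47] and [33]
    Merge: [47] + [33] -> [33, 47]
  Merge: [12, 34] + [33, 47] -> [12, 33, 34, 47]
Merge: [4, 6, 19, 32] + [12, 33, 34, 47] -> [4, 6, 12, 19, 32, 33, 34, 47]

Final sorted array: [4, 6, 12, 19, 32, 33, 34, 47]

The merge sort proceeds by recursively splitting the array and merging sorted halves.
After all merges, the sorted array is [4, 6, 12, 19, 32, 33, 34, 47].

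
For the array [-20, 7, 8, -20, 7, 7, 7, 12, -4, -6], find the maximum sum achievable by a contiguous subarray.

Using Kadane's algorithm on [-20, 7, 8, -20, 7, 7, 7, 12, -4, -6]:

Scanning through the array:
Position 1 (value 7): max_ending_here = 7, max_so_far = 7
Position 2 (value 8): max_ending_here = 15, max_so_far = 15
Position 3 (value -20): max_ending_here = -5, max_so_far = 15
Position 4 (value 7): max_ending_here = 7, max_so_far = 15
Position 5 (value 7): max_ending_here = 14, max_so_far = 15
Position 6 (value 7): max_ending_here = 21, max_so_far = 21
Position 7 (value 12): max_ending_here = 33, max_so_far = 33
Position 8 (value -4): max_ending_here = 29, max_so_far = 33
Position 9 (value -6): max_ending_here = 23, max_so_far = 33

Maximum subarray: [7, 7, 7, 12]
Maximum sum: 33

The maximum subarray is [7, 7, 7, 12] with sum 33. This subarray runs from index 4 to index 7.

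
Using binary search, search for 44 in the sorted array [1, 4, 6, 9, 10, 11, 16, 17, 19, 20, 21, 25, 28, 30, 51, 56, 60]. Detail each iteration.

Binary search for 44 in [1, 4, 6, 9, 10, 11, 16, 17, 19, 20, 21, 25, 28, 30, 51, 56, 60]:

lo=0, hi=16, mid=8, arr[mid]=19 -> 19 < 44, search right half
lo=9, hi=16, mid=12, arr[mid]=28 -> 28 < 44, search right half
lo=13, hi=16, mid=14, arr[mid]=51 -> 51 > 44, search left half
lo=13, hi=13, mid=13, arr[mid]=30 -> 30 < 44, search right half
lo=14 > hi=13, target 44 not found

Binary search determines that 44 is not in the array after 4 comparisons. The search space was exhausted without finding the target.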